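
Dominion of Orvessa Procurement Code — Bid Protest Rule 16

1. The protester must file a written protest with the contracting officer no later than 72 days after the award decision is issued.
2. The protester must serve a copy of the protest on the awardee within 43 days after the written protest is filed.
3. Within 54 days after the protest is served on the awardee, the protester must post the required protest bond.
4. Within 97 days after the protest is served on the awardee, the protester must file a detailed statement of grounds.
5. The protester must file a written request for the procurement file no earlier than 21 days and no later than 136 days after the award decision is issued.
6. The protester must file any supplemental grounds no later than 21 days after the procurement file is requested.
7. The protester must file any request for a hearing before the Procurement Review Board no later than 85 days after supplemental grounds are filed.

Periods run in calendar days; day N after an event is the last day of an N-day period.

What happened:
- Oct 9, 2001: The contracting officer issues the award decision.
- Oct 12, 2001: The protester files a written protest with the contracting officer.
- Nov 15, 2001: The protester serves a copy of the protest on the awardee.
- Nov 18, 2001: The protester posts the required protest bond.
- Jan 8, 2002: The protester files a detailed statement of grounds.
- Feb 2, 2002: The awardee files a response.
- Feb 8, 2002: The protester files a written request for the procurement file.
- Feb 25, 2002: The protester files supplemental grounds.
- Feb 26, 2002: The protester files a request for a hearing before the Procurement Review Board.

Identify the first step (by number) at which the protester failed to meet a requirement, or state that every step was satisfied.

None — every step was satisfied

(1) due by Oct 9, 2001 + 72 days = Dec 20, 2001; completed Oct 12, 2001, before the deadline.
(2) due by Oct 12, 2001 + 43 days = Nov 24, 2001; Nov 15, 2001 is within that limit.
(3) due by Nov 15, 2001 + 54 days = Jan 8, 2002; Nov 18, 2001 is within that limit.
(4) due by Nov 15, 2001 + 97 days = Feb 20, 2002; done Jan 8, 2002 — timely.
(5) the permitted window runs from Oct 9, 2001 + 21 = Oct 30, 2001 to Oct 9, 2001 + 136 = Feb 22, 2002; done Feb 8, 2002, which is between those dates.
(6) due by Feb 8, 2002 + 21 days = Mar 1, 2002; Feb 25, 2002 is within that limit.
(7) due by Feb 25, 2002 + 85 days = May 21, 2002; Feb 26, 2002 is within that limit.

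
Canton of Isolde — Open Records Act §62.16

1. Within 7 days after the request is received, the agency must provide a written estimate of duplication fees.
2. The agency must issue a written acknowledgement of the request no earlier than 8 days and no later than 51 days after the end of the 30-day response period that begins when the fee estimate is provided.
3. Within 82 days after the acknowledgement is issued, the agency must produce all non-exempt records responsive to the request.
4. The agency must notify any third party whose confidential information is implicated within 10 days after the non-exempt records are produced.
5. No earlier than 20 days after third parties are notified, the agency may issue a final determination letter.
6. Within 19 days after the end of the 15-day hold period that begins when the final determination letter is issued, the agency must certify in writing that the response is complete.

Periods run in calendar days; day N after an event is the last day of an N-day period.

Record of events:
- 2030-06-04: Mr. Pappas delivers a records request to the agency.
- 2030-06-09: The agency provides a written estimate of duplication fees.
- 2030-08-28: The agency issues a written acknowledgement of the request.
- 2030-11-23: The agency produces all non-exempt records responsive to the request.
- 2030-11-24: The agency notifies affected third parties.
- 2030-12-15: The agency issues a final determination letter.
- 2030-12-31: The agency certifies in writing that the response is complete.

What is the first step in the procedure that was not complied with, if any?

Step 3

Step 1: 7 days after 2030-06-04 (when the request is received) is 2030-06-11; 2030-06-09 is within that limit.
Step 2: the window is 8–51 days after 2030-07-09 (end of the 30-day response period, which began when the fee estimate is provided on 2030-06-09), so 2030-07-17 through 2030-08-29; done 2030-08-28 — within the window.
Step 3: 82 days after 2030-08-28 (when the acknowledgement is issued) is 2030-11-18; not done until 2030-11-23, 5 days after the deadline.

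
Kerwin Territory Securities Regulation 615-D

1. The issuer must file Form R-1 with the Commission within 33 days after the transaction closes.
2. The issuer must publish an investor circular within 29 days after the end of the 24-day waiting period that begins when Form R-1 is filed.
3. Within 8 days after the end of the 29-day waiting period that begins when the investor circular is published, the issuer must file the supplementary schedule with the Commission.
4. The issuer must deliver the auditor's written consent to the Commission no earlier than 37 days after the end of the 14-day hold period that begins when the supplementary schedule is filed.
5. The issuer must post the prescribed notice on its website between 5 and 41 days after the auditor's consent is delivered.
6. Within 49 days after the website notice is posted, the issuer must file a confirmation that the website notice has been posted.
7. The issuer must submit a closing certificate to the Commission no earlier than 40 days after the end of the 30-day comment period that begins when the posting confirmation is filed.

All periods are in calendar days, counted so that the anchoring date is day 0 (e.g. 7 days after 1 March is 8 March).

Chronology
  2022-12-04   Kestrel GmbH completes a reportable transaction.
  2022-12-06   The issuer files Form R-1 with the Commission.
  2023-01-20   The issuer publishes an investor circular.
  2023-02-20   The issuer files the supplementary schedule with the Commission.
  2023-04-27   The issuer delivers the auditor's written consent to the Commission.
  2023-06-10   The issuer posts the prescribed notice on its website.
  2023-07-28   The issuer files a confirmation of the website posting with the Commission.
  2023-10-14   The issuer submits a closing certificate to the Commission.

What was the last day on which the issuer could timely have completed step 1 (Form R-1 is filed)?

Step 1 runs from 2022-12-04, when the transaction closes. 33 days after 2022-12-04 is 2023-01-06.

2023-01-06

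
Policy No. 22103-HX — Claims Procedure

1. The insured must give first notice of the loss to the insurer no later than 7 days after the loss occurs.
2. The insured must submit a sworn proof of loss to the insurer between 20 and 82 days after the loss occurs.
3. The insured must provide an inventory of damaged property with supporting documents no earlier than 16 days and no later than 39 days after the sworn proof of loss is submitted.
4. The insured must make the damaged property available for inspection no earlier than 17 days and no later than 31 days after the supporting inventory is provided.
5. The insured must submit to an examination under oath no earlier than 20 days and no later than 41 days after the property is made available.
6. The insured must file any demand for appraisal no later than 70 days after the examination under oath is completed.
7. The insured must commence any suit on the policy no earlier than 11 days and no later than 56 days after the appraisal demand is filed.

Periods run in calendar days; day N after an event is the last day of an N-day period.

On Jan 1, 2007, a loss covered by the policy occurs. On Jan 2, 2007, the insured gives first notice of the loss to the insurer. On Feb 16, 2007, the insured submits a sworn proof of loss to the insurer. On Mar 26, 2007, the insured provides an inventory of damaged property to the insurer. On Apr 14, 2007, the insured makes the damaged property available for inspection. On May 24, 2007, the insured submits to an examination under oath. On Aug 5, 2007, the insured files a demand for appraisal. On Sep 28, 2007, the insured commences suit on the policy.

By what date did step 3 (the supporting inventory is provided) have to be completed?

Step 3 runs from Feb 16, 2007, when the sworn proof of loss is submitted. The window is 16–39 days after Feb 16, 2007; it closes on Mar 27, 2007.

Mar 27, 2007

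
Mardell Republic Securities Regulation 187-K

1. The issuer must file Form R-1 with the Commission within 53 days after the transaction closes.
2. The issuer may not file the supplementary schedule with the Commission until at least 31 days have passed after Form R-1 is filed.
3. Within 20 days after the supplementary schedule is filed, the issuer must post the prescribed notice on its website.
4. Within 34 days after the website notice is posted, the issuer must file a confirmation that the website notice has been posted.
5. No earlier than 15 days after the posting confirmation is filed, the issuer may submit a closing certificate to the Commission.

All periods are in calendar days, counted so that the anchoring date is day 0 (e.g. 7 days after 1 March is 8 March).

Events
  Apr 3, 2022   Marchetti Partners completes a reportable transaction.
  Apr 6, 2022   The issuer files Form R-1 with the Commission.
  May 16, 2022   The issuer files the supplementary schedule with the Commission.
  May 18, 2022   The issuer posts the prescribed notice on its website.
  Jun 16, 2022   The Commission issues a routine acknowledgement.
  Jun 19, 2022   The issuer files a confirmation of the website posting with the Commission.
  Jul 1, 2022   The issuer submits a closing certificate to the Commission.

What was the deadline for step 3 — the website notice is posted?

Jun 5, 2022

Step 3 runs from May 16, 2022, when the supplementary schedule is filed. 20 days after May 16, 2022 is Jun 5, 2022.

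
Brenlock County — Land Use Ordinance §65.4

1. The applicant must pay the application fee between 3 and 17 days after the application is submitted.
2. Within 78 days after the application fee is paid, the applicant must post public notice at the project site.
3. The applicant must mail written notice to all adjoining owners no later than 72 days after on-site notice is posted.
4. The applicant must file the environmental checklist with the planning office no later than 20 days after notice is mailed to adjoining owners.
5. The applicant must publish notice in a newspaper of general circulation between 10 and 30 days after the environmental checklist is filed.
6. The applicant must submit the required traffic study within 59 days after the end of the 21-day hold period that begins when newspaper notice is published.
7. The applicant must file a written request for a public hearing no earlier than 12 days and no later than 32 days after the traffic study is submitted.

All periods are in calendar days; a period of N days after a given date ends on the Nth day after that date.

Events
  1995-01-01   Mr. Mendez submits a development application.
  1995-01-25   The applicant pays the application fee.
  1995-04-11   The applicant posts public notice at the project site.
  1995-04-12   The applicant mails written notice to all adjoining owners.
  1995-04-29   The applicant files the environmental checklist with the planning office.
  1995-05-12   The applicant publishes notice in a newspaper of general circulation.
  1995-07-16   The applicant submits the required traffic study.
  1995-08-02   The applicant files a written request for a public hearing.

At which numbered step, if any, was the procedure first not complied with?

(1) the permitted window runs from 1995-01-01 + 3 = 1995-01-04 to 1995-01-01 + 17 = 1995-01-18; done 1995-01-25 — 7 days after the window closed.

Step 1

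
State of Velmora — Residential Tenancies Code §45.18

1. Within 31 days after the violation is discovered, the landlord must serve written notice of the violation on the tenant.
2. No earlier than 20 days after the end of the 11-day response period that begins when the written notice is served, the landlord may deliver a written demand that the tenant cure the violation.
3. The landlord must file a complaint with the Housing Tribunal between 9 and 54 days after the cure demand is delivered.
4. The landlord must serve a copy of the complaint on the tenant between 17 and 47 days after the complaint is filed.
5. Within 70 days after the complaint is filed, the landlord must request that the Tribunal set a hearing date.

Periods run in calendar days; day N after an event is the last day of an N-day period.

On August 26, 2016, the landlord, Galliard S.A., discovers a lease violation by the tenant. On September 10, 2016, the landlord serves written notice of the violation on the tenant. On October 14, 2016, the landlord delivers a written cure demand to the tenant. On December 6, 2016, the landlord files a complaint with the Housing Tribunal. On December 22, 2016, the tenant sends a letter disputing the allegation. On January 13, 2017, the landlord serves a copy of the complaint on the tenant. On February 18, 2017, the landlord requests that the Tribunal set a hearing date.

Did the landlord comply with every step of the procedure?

No

Step 1 — counting 31 days from August 26, 2016 (when the violation is discovered) gives a deadline of September 26, 2016; completed September 10, 2016, before the deadline.
Step 2 — must wait 20 days from September 21, 2016 (end of the 11-day response period, which began when the written notice is served on September 10, 2016), so not before October 11, 2016; October 14, 2016 is on or after that date.
Step 3 — 9 and 54 days from October 14, 2016 (when the cure demand is delivered) are October 23, 2016 and December 7, 2016 respectively; December 6, 2016 falls inside that range.
Step 4 — 17 and 47 days from December 6, 2016 (when the complaint is filed) are December 23, 2016 and January 22, 2017 respectively; done January 13, 2017, which is between those dates.
Step 5 — counting 70 days from December 6, 2016 (when the complaint is filed) gives a deadline of February 14, 2017; done February 18, 2017 — 4 days late.
No need to go further; step 5 was not satisfied.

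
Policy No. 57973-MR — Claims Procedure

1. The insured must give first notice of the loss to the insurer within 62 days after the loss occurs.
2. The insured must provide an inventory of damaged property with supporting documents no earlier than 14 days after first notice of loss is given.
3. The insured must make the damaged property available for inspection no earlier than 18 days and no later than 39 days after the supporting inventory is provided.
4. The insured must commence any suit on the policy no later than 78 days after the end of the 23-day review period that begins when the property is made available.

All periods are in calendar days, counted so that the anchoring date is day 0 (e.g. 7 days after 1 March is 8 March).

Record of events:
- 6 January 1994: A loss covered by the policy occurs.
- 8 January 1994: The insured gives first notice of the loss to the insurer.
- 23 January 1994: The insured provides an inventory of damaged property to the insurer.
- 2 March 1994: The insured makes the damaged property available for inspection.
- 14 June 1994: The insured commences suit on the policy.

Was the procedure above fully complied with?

Step 1: 62 days after 6 January 1994 (when the loss occurs) is 9 March 1994; completed 8 January 1994, before the deadline.
Step 2: the earliest permitted date is 14 days after 8 January 1994 (when first notice of loss is given), i.e. 22 January 1994; 23 January 1994 is on or after that date.
Step 3: the window is 18–39 days after 23 January 1994 (when the supporting inventory is provided), so 10 February 1994 through 3 March 1994; done 2 March 1994, which is between those dates.
Step 4: 78 days after 25 March 1994 (end of the 23-day review period, which began when the property is made available on 2 March 1994) is 11 June 1994; done 14 June 1994 — 3 days late.

No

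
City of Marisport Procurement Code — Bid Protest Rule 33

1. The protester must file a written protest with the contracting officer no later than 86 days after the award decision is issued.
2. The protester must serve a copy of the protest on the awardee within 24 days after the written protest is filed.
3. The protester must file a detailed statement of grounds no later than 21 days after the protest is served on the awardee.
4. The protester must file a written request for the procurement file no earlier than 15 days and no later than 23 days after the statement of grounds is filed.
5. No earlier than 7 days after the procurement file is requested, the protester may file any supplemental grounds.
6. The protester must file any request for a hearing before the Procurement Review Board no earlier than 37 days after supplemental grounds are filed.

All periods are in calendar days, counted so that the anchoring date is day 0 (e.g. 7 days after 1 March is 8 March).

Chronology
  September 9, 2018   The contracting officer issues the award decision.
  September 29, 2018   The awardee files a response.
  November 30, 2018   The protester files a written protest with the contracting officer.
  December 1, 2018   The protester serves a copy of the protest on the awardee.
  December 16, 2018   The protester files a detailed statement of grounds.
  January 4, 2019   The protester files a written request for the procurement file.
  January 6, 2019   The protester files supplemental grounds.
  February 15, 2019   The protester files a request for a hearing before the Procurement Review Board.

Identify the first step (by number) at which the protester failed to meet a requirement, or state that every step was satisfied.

Step 5

(1) due by September 9, 2018 + 86 days = December 4, 2018; completed November 30, 2018, before the deadline.
(2) due by November 30, 2018 + 24 days = December 24, 2018; completed December 1, 2018, before the deadline.
(3) due by December 1, 2018 + 21 days = December 22, 2018; completed December 16, 2018, before the deadline.
(4) the permitted window runs from December 16, 2018 + 15 = December 31, 2018 to December 16, 2018 + 23 = January 8, 2019; done January 4, 2019, which is between those dates.
(5) permitted from January 4, 2019 + 7 days = January 11, 2019 onward; done January 6, 2019 — 5 days too early.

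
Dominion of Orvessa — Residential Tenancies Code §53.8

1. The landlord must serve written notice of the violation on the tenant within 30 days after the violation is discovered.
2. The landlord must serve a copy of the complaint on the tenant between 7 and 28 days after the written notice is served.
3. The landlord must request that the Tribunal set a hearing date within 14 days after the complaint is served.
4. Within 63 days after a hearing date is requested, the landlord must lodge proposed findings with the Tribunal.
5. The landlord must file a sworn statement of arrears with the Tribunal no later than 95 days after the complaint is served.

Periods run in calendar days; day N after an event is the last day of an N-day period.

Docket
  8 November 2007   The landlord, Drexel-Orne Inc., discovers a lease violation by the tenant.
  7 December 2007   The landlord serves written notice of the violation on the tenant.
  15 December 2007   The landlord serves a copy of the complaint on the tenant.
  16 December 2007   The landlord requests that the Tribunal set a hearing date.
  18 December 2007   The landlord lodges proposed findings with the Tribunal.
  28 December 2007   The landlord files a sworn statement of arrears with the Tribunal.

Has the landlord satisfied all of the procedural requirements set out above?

Yes

Step 1: 30 days after 8 November 2007 (when the violation is discovered) is 8 December 2007; 7 December 2007 is within that limit.
Step 2: the window is 7–28 days after 7 December 2007 (when the written notice is served), so 14 December 2007 through 4 January 2008; 15 December 2007 falls inside that range.
Step 3: 14 days after 15 December 2007 (when the complaint is served) is 29 December 2007; done 16 December 2007 — timely.
Step 4: 63 days after 16 December 2007 (when a hearing date is requested) is 17 February 2008; done 18 December 2007 — timely.
Step 5: 95 days after 15 December 2007 (when the complaint is served) is 19 March 2008; done 28 December 2007 — timely.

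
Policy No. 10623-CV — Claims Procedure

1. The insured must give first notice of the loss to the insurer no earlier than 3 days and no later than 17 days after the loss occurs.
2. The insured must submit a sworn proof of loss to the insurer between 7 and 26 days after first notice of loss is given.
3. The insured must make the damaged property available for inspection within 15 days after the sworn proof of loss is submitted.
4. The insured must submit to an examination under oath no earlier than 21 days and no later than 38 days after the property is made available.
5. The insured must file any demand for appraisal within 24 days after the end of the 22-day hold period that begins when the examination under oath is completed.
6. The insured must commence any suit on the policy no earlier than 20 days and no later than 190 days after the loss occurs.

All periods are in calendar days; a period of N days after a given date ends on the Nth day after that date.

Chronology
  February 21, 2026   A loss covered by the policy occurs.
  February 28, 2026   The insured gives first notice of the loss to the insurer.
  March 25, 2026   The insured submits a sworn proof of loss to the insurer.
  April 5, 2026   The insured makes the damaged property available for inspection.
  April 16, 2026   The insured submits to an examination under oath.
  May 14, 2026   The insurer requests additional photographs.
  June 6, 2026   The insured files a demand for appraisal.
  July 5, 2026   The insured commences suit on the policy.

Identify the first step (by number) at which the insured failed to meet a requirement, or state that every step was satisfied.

(1) the permitted window runs from February 21, 2026 + 3 = February 24, 2026 to February 21, 2026 + 17 = March 10, 2026; done February 28, 2026 — within the window.
(2) the permitted window runs from February 28, 2026 + 7 = March 7, 2026 to February 28, 2026 + 26 = March 26, 2026; done March 25, 2026, which is between those dates.
(3) due by March 25, 2026 + 15 days = April 9, 2026; done April 5, 2026 — timely.
(4) the permitted window runs from April 5, 2026 + 21 = April 26, 2026 to April 5, 2026 + 38 = May 13, 2026; done April 16, 2026 — 10 days before the window opened.
Later steps need not be reached.

Step 4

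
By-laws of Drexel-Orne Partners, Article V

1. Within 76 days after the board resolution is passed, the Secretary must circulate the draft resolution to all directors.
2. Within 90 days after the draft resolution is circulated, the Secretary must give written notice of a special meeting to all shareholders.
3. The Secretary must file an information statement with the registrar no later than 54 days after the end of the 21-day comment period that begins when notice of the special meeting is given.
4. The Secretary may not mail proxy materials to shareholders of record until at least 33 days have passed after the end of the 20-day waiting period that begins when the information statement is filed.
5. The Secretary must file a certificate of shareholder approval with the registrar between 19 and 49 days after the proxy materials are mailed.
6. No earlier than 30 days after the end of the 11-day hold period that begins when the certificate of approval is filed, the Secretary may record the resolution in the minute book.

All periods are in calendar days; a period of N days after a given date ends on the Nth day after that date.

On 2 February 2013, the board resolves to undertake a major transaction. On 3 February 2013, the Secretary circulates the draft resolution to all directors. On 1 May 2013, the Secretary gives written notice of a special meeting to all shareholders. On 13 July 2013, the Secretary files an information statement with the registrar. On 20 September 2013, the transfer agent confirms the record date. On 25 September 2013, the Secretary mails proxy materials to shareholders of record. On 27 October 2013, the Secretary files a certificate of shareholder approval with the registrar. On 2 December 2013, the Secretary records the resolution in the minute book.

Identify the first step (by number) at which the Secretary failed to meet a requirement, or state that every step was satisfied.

Step 6

(1) due by 2 February 2013 + 76 days = 19 April 2013; completed 3 February 2013, before the deadline.
(2) due by 3 February 2013 + 90 days = 4 May 2013; done 1 May 2013 — timely.
(3) due by 22 May 2013 + 54 days = 15 July 2013; done 13 July 2013 — timely.
(4) permitted from 2 August 2013 + 33 days = 4 September 2013 onward; done 25 September 2013 — permitted.
(5) the permitted window runs from 25 September 2013 + 19 = 14 October 2013 to 25 September 2013 + 49 = 13 November 2013; done 27 October 2013, which is between those dates.
(6) permitted from 7 November 2013 + 30 days = 7 December 2013 onward; done 2 December 2013 — 5 days too early.
Later steps need not be reached.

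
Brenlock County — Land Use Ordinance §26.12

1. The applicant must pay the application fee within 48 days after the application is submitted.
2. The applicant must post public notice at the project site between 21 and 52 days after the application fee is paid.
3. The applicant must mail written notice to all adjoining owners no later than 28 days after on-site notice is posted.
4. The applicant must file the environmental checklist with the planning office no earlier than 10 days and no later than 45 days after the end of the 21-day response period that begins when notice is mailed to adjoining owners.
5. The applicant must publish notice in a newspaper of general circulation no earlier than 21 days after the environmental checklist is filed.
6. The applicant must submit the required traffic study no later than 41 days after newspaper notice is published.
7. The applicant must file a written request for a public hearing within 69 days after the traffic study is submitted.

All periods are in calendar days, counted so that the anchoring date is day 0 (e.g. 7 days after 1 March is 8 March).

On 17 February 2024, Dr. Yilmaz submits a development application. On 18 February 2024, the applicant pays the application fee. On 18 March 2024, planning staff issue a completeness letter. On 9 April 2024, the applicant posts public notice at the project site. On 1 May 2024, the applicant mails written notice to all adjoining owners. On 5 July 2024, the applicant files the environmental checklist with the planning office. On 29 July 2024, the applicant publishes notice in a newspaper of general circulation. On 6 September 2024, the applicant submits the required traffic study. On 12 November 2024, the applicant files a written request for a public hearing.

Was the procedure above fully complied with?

Step 1: 48 days after 17 February 2024 (when the application is submitted) is 5 April 2024; completed 18 February 2024, before the deadline.
Step 2: the window is 21–52 days after 18 February 2024 (when the application fee is paid), so 10 March 2024 through 10 April 2024; done 9 April 2024 — within the window.
Step 3: 28 days after 9 April 2024 (when on-site notice is posted) is 7 May 2024; 1 May 2024 is within that limit.
Step 4: the window is 10–45 days after 22 May 2024 (end of the 21-day response period, which began when notice is mailed to adjoining owners on 1 May 2024), so 1 June 2024 through 6 July 2024; 5 July 2024 falls inside that range.
Step 5: the earliest permitted date is 21 days after 5 July 2024 (when the environmental checklist is filed), i.e. 26 July 2024; 29 July 2024 is on or after that date.
Step 6: 41 days after 29 July 2024 (when newspaper notice is published) is 8 September 2024; done 6 September 2024 — timely.
Step 7: 69 days after 6 September 2024 (when the traffic study is submitted) is 14 November 2024; done 12 November 2024 — timely.

Yes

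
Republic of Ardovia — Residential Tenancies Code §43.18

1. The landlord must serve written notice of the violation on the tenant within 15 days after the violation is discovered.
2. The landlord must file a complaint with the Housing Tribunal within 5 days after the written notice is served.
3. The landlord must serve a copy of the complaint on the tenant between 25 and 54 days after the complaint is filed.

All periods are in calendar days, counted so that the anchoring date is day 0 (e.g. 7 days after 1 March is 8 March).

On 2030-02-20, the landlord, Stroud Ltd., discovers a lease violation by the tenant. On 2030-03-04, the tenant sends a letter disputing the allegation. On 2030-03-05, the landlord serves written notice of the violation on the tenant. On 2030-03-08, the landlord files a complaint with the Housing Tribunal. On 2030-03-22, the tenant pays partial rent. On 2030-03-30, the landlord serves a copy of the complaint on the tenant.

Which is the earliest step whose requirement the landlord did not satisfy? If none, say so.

Step 1: 15 days after 2030-02-20 (when the violation is discovered) is 2030-03-07; completed 2030-03-05, before the deadline.
Step 2: 5 days after 2030-03-05 (when the written notice is served) is 2030-03-10; completed 2030-03-08, before the deadline.
Step 3: the window is 25–54 days after 2030-03-08 (when the complaint is filed), so 2030-04-02 through 2030-05-01; done 2030-03-30 — 3 days before the window opened.
Later steps need not be reached.

Step 3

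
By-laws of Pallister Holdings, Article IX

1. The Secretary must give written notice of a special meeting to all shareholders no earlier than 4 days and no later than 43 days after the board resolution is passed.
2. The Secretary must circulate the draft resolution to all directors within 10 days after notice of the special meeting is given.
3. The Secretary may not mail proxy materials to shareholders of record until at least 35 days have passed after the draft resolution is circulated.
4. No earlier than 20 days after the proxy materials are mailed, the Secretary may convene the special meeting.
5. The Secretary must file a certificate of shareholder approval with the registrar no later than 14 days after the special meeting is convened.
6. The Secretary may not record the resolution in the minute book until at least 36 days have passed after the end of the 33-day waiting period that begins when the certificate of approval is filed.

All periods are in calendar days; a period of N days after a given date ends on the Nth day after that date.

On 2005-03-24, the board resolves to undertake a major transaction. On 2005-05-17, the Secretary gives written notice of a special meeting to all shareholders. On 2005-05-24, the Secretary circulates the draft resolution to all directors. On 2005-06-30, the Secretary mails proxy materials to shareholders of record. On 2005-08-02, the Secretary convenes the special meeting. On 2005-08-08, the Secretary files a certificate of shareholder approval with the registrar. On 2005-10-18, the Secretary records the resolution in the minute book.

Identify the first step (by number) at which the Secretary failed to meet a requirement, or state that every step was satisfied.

Step 1: the window is 4–43 days after 2005-03-24 (when the board resolution is passed), so 2005-03-28 through 2005-05-06; done 2005-05-17 — 11 days after the window closed.
Later steps need not be reached.

Step 1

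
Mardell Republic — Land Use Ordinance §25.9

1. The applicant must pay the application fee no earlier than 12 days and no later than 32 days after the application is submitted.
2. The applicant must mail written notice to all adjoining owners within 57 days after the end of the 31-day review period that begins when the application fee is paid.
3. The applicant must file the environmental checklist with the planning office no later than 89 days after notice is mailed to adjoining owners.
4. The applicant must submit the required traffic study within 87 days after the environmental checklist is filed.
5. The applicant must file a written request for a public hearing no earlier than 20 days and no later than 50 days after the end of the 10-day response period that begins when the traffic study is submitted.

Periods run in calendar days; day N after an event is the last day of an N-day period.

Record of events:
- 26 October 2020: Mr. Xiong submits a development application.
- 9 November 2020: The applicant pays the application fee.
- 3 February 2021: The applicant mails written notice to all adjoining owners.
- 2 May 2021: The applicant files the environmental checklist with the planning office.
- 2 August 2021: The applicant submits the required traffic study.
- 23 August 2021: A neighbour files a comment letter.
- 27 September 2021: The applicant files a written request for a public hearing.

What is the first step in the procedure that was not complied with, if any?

(1) the permitted window runs from 26 October 2020 + 12 = 7 November 2020 to 26 October 2020 + 32 = 27 November 2020; 9 November 2020 falls inside that range.
(2) due by 10 December 2020 + 57 days = 5 February 2021; completed 3 February 2021, before the deadline.
(3) due by 3 February 2021 + 89 days = 3 May 2021; completed 2 May 2021, before the deadline.
(4) due by 2 May 2021 + 87 days = 28 July 2021; not done until 2 August 2021, 5 days after the deadline.
Later steps need not be reached.

Step 4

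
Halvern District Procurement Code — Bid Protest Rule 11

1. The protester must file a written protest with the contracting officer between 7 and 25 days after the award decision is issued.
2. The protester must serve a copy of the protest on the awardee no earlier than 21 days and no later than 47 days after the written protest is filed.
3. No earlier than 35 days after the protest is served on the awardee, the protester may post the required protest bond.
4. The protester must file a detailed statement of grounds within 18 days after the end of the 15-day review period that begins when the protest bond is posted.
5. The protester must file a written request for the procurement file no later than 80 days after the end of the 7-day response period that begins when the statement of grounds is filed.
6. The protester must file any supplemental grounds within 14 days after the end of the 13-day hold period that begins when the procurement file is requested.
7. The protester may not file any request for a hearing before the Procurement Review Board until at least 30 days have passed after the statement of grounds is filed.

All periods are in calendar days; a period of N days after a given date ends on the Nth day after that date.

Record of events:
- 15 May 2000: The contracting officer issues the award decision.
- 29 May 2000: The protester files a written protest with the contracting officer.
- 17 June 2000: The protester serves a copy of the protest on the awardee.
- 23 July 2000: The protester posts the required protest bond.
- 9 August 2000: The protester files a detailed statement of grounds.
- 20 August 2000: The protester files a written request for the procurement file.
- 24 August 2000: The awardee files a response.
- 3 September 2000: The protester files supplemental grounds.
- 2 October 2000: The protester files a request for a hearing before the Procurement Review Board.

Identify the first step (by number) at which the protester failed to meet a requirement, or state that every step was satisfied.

Step 1: the window is 7–25 days after 15 May 2000 (when the award decision is issued), so 22 May 2000 through 9 June 2000; done 29 May 2000, which is between those dates.
Step 2: the window is 21–47 days after 29 May 2000 (when the written protest is filed), so 19 June 2000 through 15 July 2000; 17 June 2000 is 2 days too early.
No need to go further; step 2 was not satisfied.

Step 2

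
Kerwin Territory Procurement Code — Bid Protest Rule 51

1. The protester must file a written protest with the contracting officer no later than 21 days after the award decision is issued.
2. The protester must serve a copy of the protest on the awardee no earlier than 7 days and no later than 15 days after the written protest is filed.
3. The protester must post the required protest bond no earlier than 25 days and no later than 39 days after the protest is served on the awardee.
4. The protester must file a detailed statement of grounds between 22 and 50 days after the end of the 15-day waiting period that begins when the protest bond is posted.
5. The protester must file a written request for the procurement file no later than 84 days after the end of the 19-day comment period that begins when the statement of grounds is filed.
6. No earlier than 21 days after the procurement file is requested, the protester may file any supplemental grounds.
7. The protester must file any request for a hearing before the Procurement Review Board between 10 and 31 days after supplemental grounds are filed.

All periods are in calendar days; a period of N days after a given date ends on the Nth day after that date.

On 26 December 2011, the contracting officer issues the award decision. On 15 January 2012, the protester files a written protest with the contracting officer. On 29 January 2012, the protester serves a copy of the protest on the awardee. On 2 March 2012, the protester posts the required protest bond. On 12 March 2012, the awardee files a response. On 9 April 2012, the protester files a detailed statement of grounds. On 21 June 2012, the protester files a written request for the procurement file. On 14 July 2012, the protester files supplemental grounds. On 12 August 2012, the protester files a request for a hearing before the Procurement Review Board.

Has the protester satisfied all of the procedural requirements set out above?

(1) due by 26 December 2011 + 21 days = 16 January 2012; done 15 January 2012 — timely.
(2) the permitted window runs from 15 January 2012 + 7 = 22 January 2012 to 15 January 2012 + 15 = 30 January 2012; 29 January 2012 falls inside that range.
(3) the permitted window runs from 29 January 2012 + 25 = 23 February 2012 to 29 January 2012 + 39 = 8 March 2012; done 2 March 2012, which is between those dates.
(4) the permitted window runs from 17 March 2012 + 22 = 8 April 2012 to 17 March 2012 + 50 = 6 May 2012; done 9 April 2012 — within the window.
(5) due by 28 April 2012 + 84 days = 21 July 2012; done 21 June 2012 — timely.
(6) permitted from 21 June 2012 + 21 days = 12 July 2012 onward; done 14 July 2012 — permitted.
(7) the permitted window runs from 14 July 2012 + 10 = 24 July 2012 to 14 July 2012 + 31 = 14 August 2012; 12 August 2012 falls inside that range.

Yes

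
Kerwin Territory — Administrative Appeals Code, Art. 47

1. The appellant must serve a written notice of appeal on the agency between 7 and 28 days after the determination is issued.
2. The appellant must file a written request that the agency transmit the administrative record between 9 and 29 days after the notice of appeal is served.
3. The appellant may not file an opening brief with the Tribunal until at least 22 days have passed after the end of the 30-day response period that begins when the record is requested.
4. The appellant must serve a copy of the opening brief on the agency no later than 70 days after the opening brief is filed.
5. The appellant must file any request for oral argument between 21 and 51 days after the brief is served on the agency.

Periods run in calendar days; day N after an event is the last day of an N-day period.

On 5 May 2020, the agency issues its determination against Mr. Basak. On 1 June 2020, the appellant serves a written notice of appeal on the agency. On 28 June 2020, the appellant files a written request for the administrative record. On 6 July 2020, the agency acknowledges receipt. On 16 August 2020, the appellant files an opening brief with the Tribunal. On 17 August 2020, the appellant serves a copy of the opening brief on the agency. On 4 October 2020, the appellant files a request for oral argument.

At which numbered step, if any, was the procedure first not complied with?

Step 3

Step 1 — 7 and 28 days from 5 May 2020 (when the determination is issued) are 12 May 2020 and 2 June 2020 respectively; done 1 June 2020, which is between those dates.
Step 2 — 9 and 29 days from 1 June 2020 (when the notice of appeal is served) are 10 June 2020 and 30 June 2020 respectively; 28 June 2020 falls inside that range.
Step 3 — must wait 22 days from 28 July 2020 (end of the 30-day response period, which began when the record is requested on 28 June 2020), so not before 19 August 2020; done 16 August 2020 — 3 days too early.
The procedure was therefore not followed at step 3.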